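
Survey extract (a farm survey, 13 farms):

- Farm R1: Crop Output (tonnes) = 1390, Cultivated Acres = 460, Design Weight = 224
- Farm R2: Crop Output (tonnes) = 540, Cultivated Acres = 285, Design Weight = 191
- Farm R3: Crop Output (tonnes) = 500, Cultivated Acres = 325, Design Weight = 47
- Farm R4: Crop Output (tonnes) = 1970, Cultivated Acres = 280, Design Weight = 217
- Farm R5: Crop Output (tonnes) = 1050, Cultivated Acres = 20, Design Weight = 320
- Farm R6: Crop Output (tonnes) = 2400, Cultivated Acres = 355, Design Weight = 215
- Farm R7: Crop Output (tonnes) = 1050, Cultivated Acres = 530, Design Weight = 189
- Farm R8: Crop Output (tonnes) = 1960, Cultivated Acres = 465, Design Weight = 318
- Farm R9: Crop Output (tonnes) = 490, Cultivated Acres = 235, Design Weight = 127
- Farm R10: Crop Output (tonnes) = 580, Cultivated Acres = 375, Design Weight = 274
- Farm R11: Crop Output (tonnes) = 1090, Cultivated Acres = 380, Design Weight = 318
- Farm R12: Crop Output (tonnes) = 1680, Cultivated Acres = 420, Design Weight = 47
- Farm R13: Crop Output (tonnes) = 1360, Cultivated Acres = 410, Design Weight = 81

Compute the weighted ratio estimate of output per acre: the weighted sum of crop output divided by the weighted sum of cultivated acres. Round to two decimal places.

3.79

Σ wᵢ·y = 3296110
Σ wᵢ·x = 870660
Ratio = 3296110 / 870660 = 3.7857602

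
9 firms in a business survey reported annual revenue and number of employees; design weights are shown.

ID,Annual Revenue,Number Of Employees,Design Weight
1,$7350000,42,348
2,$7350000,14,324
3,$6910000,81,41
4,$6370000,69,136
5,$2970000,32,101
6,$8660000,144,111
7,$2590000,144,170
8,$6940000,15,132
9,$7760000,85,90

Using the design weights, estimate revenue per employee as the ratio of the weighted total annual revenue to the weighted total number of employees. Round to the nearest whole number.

110407

Σ wᵢ·y = 7350000×348 + 7350000×324 + 6910000×41 + 6370000×136 + 2970000×101 + 8660000×111 + 2590000×170 + 6940000×132 + 7760000×90
  = 9404840000
Σ wᵢ·x = 42×348 + 14×324 + 81×41 + 69×136 + 32×101 + 144×111 + 144×170 + 15×132 + 85×90
  = 85183
Ratio = 9404840000 / 85183 = 110407.48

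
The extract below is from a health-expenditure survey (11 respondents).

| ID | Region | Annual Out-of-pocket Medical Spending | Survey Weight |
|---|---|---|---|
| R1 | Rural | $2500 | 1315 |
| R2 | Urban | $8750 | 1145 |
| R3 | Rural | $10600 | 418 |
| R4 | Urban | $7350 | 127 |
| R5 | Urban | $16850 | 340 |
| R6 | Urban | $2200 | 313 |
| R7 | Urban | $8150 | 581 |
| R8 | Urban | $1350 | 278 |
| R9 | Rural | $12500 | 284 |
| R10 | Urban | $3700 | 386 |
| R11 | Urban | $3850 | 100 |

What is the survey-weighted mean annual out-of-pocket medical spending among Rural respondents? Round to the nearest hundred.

Rural rows: R1, R3, R9
Weighted sum = 2500×1315 + 10600×418 + 12500×284
  = 3287500 + 4430800 + 3550000 = 11268300
Sum of weights = 1315 + 418 + 284 = 2017
Weighted mean = 11268300 / 2017 = 5586.6634

5600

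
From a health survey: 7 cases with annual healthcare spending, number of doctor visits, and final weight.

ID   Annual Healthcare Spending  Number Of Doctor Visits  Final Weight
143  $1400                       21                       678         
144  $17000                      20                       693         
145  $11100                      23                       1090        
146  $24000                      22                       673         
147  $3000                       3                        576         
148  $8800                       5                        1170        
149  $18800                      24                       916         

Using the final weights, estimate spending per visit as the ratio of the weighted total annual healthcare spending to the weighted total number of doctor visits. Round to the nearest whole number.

720

Σ wᵢ·y = 1400×678 + 17000×693 + 11100×1090 + 24000×673 + 3000×576 + 8800×1170 + 18800×916
  = 949200 + 11781000 + 12099000 + 16152000 + 1728000 + 10296000 + 17220800 = 70226000
Σ wᵢ·x = 21×678 + 20×693 + 23×1090 + 22×673 + 3×576 + 5×1170 + 24×916
  = 14238 + 13860 + 25070 + 14806 + 1728 + 5850 + 21984 = 97536
Ratio = 70226000 / 97536 = 720.00082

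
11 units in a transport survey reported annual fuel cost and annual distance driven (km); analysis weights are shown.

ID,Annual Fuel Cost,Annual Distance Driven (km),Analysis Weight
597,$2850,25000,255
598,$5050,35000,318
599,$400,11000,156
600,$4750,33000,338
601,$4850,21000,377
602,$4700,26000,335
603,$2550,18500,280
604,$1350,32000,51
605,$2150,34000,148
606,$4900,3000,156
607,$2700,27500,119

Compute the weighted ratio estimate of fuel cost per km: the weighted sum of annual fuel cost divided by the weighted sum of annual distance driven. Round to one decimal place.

0.2

Σ wᵢ·y = 2850×255 + 5050×318 + 400×156 + 4750×338 + 4850×377 + 4700×335 + 2550×280 + 1350×51 + 2150×148 + 4900×156 + 2700×119
  = 726750 + 1605900 + 62400 + 1605500 + 1828450 + 1574500 + 714000 + 68850 + 318200 + 764400 + 321300 = 9590250
Σ wᵢ·x = 25000×255 + 35000×318 + 11000×156 + 33000×338 + 21000×377 + 26000×335 + 18500×280 + 32000×51 + 34000×148 + 3000×156 + 27500×119
  = 6375000 + 11130000 + 1716000 + 11154000 + 7917000 + 8710000 + 5180000 + 1632000 + 5032000 + 468000 + 3272500 = 62586500
Ratio = 9590250 / 62586500 = 0.15323193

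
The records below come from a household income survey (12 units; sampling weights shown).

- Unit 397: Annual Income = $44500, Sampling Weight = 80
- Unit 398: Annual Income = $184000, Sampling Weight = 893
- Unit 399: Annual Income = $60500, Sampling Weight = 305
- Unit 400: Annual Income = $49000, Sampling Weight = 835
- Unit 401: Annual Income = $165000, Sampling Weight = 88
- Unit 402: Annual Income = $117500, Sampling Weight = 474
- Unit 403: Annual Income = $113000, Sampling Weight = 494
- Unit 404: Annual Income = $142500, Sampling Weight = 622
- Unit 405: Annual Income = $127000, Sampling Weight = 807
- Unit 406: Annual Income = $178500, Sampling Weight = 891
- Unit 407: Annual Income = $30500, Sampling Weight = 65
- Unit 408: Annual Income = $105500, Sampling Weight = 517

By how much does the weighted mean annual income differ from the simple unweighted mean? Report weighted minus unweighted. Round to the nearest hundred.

15400

Unweighted sum = 44500 + 184000 + 60500 + 49000 + 165000 + 117500 + 113000 + 142500 + 127000 + 178500 + 30500 + 105500 = 1317500
Unweighted mean = 1317500 / 12 = 109791.67
Weighted sum = 44500×80 + 184000×893 + 60500×305 + 49000×835 + 165000×88 + 117500×474 + 113000×494 + 142500×622 + 127000×807 + 178500×891 + 30500×65 + 105500×517
  = 3560000 + 164312000 + 18452500 + 40915000 + 14520000 + 55695000 + 55822000 + 88635000 + 102489000 + 159043500 + 1982500 + 54543500 = 759970000
Sum of weights = 80 + 893 + 305 + 835 + 88 + 474 + 494 + 622 + 807 + 891 + 65 + 517 = 6071
Weighted mean = 759970000 / 6071 = 125180.37
Difference (weighted minus unweighted) = 15388.699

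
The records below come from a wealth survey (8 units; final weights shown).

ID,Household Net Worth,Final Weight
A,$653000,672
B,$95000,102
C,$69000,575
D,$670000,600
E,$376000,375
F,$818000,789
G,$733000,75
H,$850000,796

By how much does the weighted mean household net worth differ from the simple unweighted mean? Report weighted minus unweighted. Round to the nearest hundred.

Unweighted sum = 653000 + 95000 + 69000 + 670000 + 376000 + 818000 + 733000 + 850000 = 4264000
Unweighted mean = 4264000 / 8 = 533000
Weighted sum = 653000×672 + 95000×102 + 69000×575 + 670000×600 + 376000×375 + 818000×789 + 733000×75 + 850000×796
  = 438816000 + 9690000 + 39675000 + 402000000 + 141000000 + 645402000 + 54975000 + 676600000 = 2408158000
Sum of weights = 672 + 102 + 575 + 600 + 375 + 789 + 75 + 796 = 3984
Weighted mean = 2408158000 / 3984 = 604457.33
Difference (weighted minus unweighted) = 71457.329

71500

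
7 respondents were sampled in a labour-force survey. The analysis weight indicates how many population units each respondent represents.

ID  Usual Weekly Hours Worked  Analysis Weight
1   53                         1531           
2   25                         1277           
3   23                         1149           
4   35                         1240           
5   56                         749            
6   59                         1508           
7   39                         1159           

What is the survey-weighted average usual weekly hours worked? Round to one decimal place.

41.7

Weighted sum = 53×1531 + 25×1277 + 23×1149 + 35×1240 + 56×749 + 59×1508 + 39×1159
  = 81143 + 31925 + 26427 + 43400 + 41944 + 88972 + 45201 = 359012
Sum of weights = 1531 + 1277 + 1149 + 1240 + 749 + 1508 + 1159 = 8613
Weighted mean = 359012 / 8613 = 41.682573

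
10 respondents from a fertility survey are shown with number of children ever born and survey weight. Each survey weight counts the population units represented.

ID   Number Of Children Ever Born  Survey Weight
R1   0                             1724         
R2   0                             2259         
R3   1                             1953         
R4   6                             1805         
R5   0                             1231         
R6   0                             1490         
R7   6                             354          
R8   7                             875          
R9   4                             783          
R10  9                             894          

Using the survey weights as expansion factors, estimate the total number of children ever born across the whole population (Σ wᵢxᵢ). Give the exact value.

Weighted total = 0×1724 + 0×2259 + 1×1953 + 6×1805 + 0×1231 + 0×1490 + 6×354 + 7×875 + 4×783 + 9×894
  = 0 + 0 + 1953 + 10830 + 0 + 0 + 2124 + 6125 + 3132 + 8046 = 32210

32210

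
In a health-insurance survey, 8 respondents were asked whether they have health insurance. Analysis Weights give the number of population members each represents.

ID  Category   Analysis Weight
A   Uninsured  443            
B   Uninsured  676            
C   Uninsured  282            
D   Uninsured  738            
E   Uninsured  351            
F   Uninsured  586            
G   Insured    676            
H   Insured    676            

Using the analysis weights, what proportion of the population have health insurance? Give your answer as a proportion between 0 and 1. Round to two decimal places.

Sum of weights for 'Insured' = 676 + 676 = 1352
Total weight = 4428
Weighted proportion = 1352 / 4428 = 0.30532972

0.31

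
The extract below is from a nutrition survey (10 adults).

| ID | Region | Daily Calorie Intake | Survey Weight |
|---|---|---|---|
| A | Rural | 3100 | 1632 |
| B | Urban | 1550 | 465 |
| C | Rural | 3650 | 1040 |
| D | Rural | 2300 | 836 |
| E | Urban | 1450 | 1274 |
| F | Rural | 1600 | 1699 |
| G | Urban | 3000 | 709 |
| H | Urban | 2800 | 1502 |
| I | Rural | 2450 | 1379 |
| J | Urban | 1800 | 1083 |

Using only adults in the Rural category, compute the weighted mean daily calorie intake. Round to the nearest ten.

Rural rows: A, C, D, F, I
Weighted sum = 16874950
Sum of weights = 1632 + 1040 + 836 + 1699 + 1379 = 6586
Weighted mean = 16874950 / 6586 = 2562.2457

2560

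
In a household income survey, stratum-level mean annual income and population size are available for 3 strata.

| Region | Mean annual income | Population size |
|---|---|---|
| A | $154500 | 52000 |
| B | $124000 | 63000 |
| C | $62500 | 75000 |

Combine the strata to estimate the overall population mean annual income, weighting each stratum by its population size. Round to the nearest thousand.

108000

Σ Nₕ·x̄ₕ = 154500×52000 + 124000×63000 + 62500×75000
  = 8034000000 + 7812000000 + 4687500000 = 20533500000
Σ Nₕ = 52000 + 63000 + 75000 = 190000
Overall mean = 20533500000 / 190000 = 108071.05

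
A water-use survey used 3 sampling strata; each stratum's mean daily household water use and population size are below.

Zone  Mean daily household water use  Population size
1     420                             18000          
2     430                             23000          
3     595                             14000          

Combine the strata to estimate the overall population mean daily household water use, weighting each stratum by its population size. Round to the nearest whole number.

469

Σ Nₕ·x̄ₕ = 420×18000 + 430×23000 + 595×14000
  = 7560000 + 9890000 + 8330000 = 25780000
Σ Nₕ = 18000 + 23000 + 14000 = 55000
Overall mean = 25780000 / 55000 = 468.72727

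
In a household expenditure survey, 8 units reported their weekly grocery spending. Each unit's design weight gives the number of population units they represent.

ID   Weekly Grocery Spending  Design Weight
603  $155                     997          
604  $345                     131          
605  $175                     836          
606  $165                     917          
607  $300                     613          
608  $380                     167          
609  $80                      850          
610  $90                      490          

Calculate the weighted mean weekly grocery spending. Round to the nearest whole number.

Weighted sum = 155×997 + 345×131 + 175×836 + 165×917 + 300×613 + 380×167 + 80×850 + 90×490
  = 154535 + 45195 + 146300 + 151305 + 183900 + 63460 + 68000 + 44100 = 856795
Sum of weights = 997 + 131 + 836 + 917 + 613 + 167 + 850 + 490 = 5001
Weighted mean = 856795 / 5001 = 171.32474

171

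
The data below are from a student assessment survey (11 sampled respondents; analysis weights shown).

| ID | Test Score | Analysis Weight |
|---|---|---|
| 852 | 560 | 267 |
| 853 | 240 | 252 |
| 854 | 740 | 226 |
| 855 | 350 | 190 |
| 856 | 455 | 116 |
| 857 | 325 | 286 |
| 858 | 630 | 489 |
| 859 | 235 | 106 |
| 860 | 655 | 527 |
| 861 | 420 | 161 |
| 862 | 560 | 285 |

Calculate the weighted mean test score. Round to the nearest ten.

Weighted sum = 560×267 + 240×252 + 740×226 + 350×190 + 455×116 + 325×286 + 630×489 + 235×106 + 655×527 + 420×161 + 560×285
  = 149520 + 60480 + 167240 + 66500 + 52780 + 92950 + 308070 + 24910 + 345185 + 67620 + 159600 = 1494855
Sum of weights = 2905
Weighted mean = 1494855 / 2905 = 514.58003

510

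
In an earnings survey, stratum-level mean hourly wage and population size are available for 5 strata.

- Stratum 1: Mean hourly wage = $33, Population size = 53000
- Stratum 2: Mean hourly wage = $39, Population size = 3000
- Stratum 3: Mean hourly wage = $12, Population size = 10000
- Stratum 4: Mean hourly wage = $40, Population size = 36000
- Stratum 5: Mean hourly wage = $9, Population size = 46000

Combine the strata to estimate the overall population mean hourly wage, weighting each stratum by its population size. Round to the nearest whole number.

26

Σ Nₕ·x̄ₕ = 33×53000 + 39×3000 + 12×10000 + 40×36000 + 9×46000
  = 1749000 + 117000 + 120000 + 1440000 + 414000 = 3840000
Σ Nₕ = 53000 + 3000 + 10000 + 36000 + 46000 = 148000
Overall mean = 3840000 / 148000 = 25.945946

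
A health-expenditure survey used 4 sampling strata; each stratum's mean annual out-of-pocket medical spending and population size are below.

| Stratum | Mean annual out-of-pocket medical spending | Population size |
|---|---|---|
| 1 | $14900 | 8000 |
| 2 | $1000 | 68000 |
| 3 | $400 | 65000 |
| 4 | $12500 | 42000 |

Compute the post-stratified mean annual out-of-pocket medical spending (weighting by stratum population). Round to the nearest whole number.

4034

Σ Nₕ·x̄ₕ = 14900×8000 + 1000×68000 + 400×65000 + 12500×42000
  = 738200000
Σ Nₕ = 183000
Overall mean = 738200000 / 183000 = 4033.8798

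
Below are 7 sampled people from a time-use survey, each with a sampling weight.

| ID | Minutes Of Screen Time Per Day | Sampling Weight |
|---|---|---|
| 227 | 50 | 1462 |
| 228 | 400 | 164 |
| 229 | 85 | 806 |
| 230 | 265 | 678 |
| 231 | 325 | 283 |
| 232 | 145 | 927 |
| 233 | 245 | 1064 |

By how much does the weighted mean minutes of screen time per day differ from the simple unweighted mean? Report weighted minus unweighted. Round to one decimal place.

Unweighted sum = 50 + 400 + 85 + 265 + 325 + 145 + 245 = 1515
Unweighted mean = 1515 / 7 = 216.42857
Weighted sum = 50×1462 + 400×164 + 85×806 + 265×678 + 325×283 + 145×927 + 245×1064
  = 73100 + 65600 + 68510 + 179670 + 91975 + 134415 + 260680 = 873950
Sum of weights = 5384
Weighted mean = 873950 / 5384 = 162.32355
Difference (weighted minus unweighted) = -54.10502

-54.1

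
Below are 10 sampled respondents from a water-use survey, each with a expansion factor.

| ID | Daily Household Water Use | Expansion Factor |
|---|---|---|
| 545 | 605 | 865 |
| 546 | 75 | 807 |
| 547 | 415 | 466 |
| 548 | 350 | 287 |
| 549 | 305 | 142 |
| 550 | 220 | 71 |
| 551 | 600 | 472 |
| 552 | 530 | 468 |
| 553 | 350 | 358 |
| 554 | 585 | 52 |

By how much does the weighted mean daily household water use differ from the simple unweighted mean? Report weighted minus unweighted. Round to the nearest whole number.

Unweighted sum = 605 + 75 + 415 + 350 + 305 + 220 + 600 + 530 + 350 + 585 = 4035
Unweighted mean = 4035 / 10 = 403.5
Weighted sum = 605×865 + 75×807 + 415×466 + 350×287 + 305×142 + 220×71 + 600×472 + 530×468 + 350×358 + 585×52
  = 523325 + 60525 + 193390 + 100450 + 43310 + 15620 + 283200 + 248040 + 125300 + 30420 = 1623580
Sum of weights = 865 + 807 + 466 + 287 + 142 + 71 + 472 + 468 + 358 + 52 = 3988
Weighted mean = 1623580 / 3988 = 407.11635
Difference (weighted minus unweighted) = 3.616349

4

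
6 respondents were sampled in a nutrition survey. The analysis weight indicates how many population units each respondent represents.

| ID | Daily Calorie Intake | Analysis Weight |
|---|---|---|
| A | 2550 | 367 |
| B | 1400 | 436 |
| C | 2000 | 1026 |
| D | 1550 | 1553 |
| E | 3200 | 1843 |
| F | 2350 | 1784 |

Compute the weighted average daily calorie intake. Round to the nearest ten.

2300

Weighted sum = 16095400
Sum of weights = 7009
Weighted mean = 16095400 / 7009 = 2296.3904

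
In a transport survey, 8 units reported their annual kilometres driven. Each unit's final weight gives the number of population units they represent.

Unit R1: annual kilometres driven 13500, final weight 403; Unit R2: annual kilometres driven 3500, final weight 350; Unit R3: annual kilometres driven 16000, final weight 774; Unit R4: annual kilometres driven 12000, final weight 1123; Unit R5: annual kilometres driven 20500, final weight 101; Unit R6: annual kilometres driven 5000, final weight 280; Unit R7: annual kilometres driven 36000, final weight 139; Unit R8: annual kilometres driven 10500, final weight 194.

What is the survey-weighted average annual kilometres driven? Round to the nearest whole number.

12793

Weighted sum = 13500×403 + 3500×350 + 16000×774 + 12000×1123 + 20500×101 + 5000×280 + 36000×139 + 10500×194
  = 5440500 + 1225000 + 12384000 + 13476000 + 2070500 + 1400000 + 5004000 + 2037000 = 43037000
Sum of weights = 3364
Weighted mean = 43037000 / 3364 = 12793.401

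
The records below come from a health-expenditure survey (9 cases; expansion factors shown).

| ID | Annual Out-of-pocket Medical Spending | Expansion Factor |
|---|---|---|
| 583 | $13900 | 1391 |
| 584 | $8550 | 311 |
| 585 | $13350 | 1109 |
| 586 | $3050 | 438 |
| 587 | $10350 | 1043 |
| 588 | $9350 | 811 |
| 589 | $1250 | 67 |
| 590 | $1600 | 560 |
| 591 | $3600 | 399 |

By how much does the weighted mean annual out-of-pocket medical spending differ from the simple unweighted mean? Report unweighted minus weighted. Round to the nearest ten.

Unweighted sum = 13900 + 8550 + 13350 + 3050 + 10350 + 9350 + 1250 + 1600 + 3600 = 65000
Unweighted mean = 65000 / 9 = 7222.2222
Weighted sum = 13900×1391 + 8550×311 + 13350×1109 + 3050×438 + 10350×1043 + 9350×811 + 1250×67 + 1600×560 + 3600×399
  = 58929050
Sum of weights = 1391 + 311 + 1109 + 438 + 1043 + 811 + 67 + 560 + 399 = 6129
Weighted mean = 58929050 / 6129 = 9614.7903
Difference (unweighted minus weighted) = -2392.5681

-2390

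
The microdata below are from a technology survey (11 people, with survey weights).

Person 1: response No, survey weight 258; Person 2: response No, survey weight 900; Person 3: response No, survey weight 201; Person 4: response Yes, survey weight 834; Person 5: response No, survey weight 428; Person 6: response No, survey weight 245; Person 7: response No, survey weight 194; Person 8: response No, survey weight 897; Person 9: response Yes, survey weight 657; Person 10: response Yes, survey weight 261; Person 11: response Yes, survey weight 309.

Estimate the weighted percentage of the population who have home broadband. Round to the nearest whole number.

Sum of weights for 'Yes' = 834 + 657 + 261 + 309 = 2061
Total weight = 258 + 900 + 201 + 834 + 428 + 245 + 194 + 897 + 657 + 261 + 309 = 5184
Weighted proportion = 2061 / 5184 = 0.39756944 → 39.756944%

40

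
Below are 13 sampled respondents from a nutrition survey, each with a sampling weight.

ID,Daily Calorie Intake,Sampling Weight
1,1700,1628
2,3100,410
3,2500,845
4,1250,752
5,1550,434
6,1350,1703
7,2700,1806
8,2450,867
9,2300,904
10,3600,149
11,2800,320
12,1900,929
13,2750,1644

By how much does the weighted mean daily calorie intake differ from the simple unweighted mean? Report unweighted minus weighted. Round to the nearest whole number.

Unweighted sum = 29950
Unweighted mean = 29950 / 13 = 2303.8462
Weighted sum = 26860900
Sum of weights = 12391
Weighted mean = 26860900 / 12391 = 2167.775
Difference (unweighted minus weighted) = 136.07116

136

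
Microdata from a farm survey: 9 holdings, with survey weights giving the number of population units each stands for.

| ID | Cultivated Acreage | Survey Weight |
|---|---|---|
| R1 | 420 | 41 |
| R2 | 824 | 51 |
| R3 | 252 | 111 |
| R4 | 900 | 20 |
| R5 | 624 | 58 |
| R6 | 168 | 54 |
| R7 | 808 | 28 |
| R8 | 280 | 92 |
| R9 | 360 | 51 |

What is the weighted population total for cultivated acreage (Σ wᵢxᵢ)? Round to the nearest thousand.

Weighted total = 420×41 + 824×51 + 252×111 + 900×20 + 624×58 + 168×54 + 808×28 + 280×92 + 360×51
  = 17220 + 42024 + 27972 + 18000 + 36192 + 9072 + 22624 + 25760 + 18360 = 217224

217000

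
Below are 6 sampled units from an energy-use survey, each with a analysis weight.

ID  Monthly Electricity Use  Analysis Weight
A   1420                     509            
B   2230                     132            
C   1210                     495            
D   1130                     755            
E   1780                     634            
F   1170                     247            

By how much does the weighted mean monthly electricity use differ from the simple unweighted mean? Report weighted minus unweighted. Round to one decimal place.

-87.9

Unweighted sum = 1420 + 2230 + 1210 + 1130 + 1780 + 1170 = 8940
Unweighted mean = 8940 / 6 = 1490
Weighted sum = 1420×509 + 2230×132 + 1210×495 + 1130×755 + 1780×634 + 1170×247
  = 722780 + 294360 + 598950 + 853150 + 1128520 + 288990 = 3886750
Sum of weights = 509 + 132 + 495 + 755 + 634 + 247 = 2772
Weighted mean = 3886750 / 2772 = 1402.1465
Difference (weighted minus unweighted) = -87.853535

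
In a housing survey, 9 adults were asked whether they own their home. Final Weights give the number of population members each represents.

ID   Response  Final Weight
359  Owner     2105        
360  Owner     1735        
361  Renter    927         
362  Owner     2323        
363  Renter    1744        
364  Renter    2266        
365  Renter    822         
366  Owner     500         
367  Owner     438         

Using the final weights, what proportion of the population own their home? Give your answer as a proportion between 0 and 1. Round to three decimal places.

0.552

Sum of weights for 'Owner' = 2105 + 1735 + 2323 + 500 + 438 = 7101
Total weight = 2105 + 1735 + 927 + 2323 + 1744 + 2266 + 822 + 500 + 438 = 12860
Weighted proportion = 7101 / 12860 = 0.55217729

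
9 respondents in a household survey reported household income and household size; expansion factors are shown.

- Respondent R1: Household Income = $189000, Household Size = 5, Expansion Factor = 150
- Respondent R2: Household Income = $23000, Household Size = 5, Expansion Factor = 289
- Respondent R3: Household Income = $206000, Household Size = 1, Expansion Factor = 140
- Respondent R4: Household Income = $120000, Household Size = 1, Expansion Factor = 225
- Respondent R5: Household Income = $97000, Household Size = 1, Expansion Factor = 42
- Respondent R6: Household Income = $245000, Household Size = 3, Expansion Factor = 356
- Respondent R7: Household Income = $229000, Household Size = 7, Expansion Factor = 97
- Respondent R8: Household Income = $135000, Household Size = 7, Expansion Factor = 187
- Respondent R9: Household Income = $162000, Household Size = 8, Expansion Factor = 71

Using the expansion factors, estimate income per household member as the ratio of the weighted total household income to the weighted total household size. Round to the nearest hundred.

Σ wᵢ·y = 189000×150 + 23000×289 + 206000×140 + 120000×225 + 97000×42 + 245000×356 + 229000×97 + 135000×187 + 162000×71
  = 28350000 + 6647000 + 28840000 + 27000000 + 4074000 + 87220000 + 22213000 + 25245000 + 11502000 = 241091000
Σ wᵢ·x = 5×150 + 5×289 + 1×140 + 1×225 + 1×42 + 3×356 + 7×97 + 7×187 + 8×71
  = 6226
Ratio = 241091000 / 6226 = 38723.257

38700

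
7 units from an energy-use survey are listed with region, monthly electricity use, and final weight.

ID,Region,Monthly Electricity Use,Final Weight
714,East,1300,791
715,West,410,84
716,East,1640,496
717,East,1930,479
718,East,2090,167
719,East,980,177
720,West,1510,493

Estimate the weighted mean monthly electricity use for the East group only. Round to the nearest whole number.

East rows: 714, 716, 717, 718, 719
Weighted sum = 3288700
Sum of weights = 791 + 496 + 479 + 167 + 177 = 2110
Weighted mean = 3288700 / 2110 = 1558.6256

1559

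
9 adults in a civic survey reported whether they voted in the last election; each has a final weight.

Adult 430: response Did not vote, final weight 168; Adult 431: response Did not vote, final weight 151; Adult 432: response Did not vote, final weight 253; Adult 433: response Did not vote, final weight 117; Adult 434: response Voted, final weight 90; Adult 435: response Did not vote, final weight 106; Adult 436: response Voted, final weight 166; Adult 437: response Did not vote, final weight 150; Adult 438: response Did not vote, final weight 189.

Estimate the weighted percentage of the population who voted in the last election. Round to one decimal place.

Sum of weights for 'Voted' = 90 + 166 = 256
Total weight = 168 + 151 + 253 + 117 + 90 + 106 + 166 + 150 + 189 = 1390
Weighted proportion = 256 / 1390 = 0.18417266 → 18.417266%

18.4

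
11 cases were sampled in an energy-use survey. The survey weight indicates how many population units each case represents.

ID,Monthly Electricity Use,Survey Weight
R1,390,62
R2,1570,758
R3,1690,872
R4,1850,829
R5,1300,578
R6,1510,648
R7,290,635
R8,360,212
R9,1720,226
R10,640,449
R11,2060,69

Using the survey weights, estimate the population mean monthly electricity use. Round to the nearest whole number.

1317

Weighted sum = 390×62 + 1570×758 + 1690×872 + 1850×829 + 1300×578 + 1510×648 + 290×635 + 360×212 + 1720×226 + 640×449 + 2060×69
  = 24180 + 1190060 + 1473680 + 1533650 + 751400 + 978480 + 184150 + 76320 + 388720 + 287360 + 142140 = 7030140
Sum of weights = 62 + 758 + 872 + 829 + 578 + 648 + 635 + 212 + 226 + 449 + 69 = 5338
Weighted mean = 7030140 / 5338 = 1316.9989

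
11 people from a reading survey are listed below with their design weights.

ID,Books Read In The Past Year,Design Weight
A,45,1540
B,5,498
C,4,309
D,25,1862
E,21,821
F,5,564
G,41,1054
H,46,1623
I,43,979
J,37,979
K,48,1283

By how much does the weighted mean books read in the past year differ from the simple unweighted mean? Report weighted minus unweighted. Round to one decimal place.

5.4

Unweighted sum = 320
Unweighted mean = 320 / 11 = 29.090909
Weighted sum = 45×1540 + 5×498 + 4×309 + 25×1862 + 21×821 + 5×564 + 41×1054 + 46×1623 + 43×979 + 37×979 + 48×1283
  = 397413
Sum of weights = 1540 + 498 + 309 + 1862 + 821 + 564 + 1054 + 1623 + 979 + 979 + 1283 = 11512
Weighted mean = 397413 / 11512 = 34.52163
Difference (weighted minus unweighted) = 5.4307205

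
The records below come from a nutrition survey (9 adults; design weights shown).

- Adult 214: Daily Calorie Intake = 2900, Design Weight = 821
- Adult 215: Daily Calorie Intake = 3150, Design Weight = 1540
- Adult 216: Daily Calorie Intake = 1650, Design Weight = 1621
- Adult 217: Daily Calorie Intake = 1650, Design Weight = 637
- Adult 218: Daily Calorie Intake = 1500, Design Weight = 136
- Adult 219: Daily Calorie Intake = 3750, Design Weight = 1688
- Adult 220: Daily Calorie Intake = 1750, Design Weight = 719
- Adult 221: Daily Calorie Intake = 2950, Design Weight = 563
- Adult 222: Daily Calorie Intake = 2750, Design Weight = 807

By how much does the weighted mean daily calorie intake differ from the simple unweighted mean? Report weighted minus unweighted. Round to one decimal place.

Unweighted sum = 22050
Unweighted mean = 22050 / 9 = 2450
Weighted sum = 2900×821 + 3150×1540 + 1650×1621 + 1650×637 + 1500×136 + 3750×1688 + 1750×719 + 2950×563 + 2750×807
  = 2380900 + 4851000 + 2674650 + 1051050 + 204000 + 6330000 + 1258250 + 1660850 + 2219250 = 22629950
Sum of weights = 821 + 1540 + 1621 + 637 + 136 + 1688 + 719 + 563 + 807 = 8532
Weighted mean = 22629950 / 8532 = 2652.3617
Difference (weighted minus unweighted) = 202.3617

202.4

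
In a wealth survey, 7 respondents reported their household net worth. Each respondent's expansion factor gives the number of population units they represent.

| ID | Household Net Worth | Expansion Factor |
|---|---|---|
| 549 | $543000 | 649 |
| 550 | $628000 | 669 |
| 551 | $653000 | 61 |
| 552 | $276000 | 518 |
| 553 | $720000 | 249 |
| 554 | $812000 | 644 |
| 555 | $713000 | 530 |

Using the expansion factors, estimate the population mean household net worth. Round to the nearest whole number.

Weighted sum = 543000×649 + 628000×669 + 653000×61 + 276000×518 + 720000×249 + 812000×644 + 713000×530
  = 2035438000
Sum of weights = 649 + 669 + 61 + 518 + 249 + 644 + 530 = 3320
Weighted mean = 2035438000 / 3320 = 613083.73

613084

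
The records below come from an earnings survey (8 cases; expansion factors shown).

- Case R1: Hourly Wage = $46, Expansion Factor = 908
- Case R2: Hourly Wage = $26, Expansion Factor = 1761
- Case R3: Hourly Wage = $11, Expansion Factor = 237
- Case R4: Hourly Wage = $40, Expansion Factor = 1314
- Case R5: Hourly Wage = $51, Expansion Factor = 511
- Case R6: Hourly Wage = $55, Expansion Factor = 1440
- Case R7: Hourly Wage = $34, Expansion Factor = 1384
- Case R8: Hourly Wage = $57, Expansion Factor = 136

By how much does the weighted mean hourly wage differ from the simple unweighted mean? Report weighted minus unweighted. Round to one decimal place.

Unweighted sum = 46 + 26 + 11 + 40 + 51 + 55 + 34 + 57 = 320
Unweighted mean = 320 / 8 = 40
Weighted sum = 46×908 + 26×1761 + 11×237 + 40×1314 + 51×511 + 55×1440 + 34×1384 + 57×136
  = 41768 + 45786 + 2607 + 52560 + 26061 + 79200 + 47056 + 7752 = 302790
Sum of weights = 908 + 1761 + 237 + 1314 + 511 + 1440 + 1384 + 136 = 7691
Weighted mean = 302790 / 7691 = 39.369393
Difference (weighted minus unweighted) = -0.6306072

-0.6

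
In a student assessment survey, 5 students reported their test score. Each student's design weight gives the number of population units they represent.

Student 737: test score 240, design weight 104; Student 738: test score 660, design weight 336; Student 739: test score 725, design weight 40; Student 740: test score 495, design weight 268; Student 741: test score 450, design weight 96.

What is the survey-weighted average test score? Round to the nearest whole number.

535

Weighted sum = 240×104 + 660×336 + 725×40 + 495×268 + 450×96
  = 24960 + 221760 + 29000 + 132660 + 43200 = 451580
Sum of weights = 104 + 336 + 40 + 268 + 96 = 844
Weighted mean = 451580 / 844 = 535.04739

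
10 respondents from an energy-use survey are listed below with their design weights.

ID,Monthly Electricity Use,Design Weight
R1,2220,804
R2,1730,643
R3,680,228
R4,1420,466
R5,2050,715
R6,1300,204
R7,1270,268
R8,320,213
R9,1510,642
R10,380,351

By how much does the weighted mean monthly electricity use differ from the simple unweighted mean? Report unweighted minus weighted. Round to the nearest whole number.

Unweighted sum = 2220 + 1730 + 680 + 1420 + 2050 + 1300 + 1270 + 320 + 1510 + 380 = 12880
Unweighted mean = 12880 / 10 = 1288
Weighted sum = 2220×804 + 1730×643 + 680×228 + 1420×466 + 2050×715 + 1300×204 + 1270×268 + 320×213 + 1510×642 + 380×351
  = 6956300
Sum of weights = 4534
Weighted mean = 6956300 / 4534 = 1534.2523
Difference (unweighted minus weighted) = -246.25232

-246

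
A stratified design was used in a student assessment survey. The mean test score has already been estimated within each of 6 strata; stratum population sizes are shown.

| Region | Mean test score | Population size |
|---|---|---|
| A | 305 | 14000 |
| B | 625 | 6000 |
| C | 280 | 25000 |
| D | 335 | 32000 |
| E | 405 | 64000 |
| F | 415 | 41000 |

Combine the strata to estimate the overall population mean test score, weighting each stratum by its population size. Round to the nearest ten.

Σ Nₕ·x̄ₕ = 305×14000 + 625×6000 + 280×25000 + 335×32000 + 405×64000 + 415×41000
  = 68675000
Σ Nₕ = 14000 + 6000 + 25000 + 32000 + 64000 + 41000 = 182000
Overall mean = 68675000 / 182000 = 377.33516

380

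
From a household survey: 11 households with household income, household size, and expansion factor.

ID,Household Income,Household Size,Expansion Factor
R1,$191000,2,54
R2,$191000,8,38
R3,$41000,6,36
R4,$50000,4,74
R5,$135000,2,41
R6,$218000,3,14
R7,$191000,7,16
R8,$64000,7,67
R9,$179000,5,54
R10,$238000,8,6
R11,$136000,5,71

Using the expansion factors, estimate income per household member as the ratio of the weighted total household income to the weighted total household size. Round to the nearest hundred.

25800

Σ wᵢ·y = 191000×54 + 191000×38 + 41000×36 + 50000×74 + 135000×41 + 218000×14 + 191000×16 + 64000×67 + 179000×54 + 238000×6 + 136000×71
  = 10314000 + 7258000 + 1476000 + 3700000 + 5535000 + 3052000 + 3056000 + 4288000 + 9666000 + 1428000 + 9656000 = 59429000
Σ wᵢ·x = 2×54 + 8×38 + 6×36 + 4×74 + 2×41 + 3×14 + 7×16 + 7×67 + 5×54 + 8×6 + 5×71
  = 2302
Ratio = 59429000 / 2302 = 25816.247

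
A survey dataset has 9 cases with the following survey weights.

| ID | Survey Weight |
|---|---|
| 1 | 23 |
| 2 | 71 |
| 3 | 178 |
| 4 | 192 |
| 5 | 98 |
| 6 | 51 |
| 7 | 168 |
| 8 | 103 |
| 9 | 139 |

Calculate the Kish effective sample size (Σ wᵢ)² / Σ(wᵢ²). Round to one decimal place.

7.2

Σ wᵢ = 23 + 71 + 178 + 192 + 98 + 51 + 168 + 103 + 139 = 1023
Σ wᵢ² = 529 + 5041 + 31684 + 36864 + 9604 + 2601 + 28224 + 10609 + 19321 = 144477
n_eff = 1023² / 144477 = 1046529 / 144477 = 7.2435682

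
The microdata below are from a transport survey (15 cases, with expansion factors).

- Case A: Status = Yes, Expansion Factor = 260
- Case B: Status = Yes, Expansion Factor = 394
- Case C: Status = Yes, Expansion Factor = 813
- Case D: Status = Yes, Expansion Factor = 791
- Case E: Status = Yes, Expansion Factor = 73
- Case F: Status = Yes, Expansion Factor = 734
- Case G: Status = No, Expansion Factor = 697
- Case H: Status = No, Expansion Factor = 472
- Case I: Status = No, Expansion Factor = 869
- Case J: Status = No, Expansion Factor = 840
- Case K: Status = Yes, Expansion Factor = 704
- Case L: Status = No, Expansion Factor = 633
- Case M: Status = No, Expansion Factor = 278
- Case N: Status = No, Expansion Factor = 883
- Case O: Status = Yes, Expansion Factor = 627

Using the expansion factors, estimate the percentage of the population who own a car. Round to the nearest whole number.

Sum of weights for 'Yes' = 260 + 394 + 813 + 791 + 73 + 734 + 704 + 627 = 4396
Total weight = 9068
Weighted proportion = 4396 / 9068 = 0.48478165 → 48.478165%

48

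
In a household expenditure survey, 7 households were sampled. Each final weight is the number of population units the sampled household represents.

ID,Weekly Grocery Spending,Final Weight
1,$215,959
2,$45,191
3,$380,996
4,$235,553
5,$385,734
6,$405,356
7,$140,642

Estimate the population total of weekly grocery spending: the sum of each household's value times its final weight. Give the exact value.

1239865

Weighted total = 215×959 + 45×191 + 380×996 + 235×553 + 385×734 + 405×356 + 140×642
  = 206185 + 8595 + 378480 + 129955 + 282590 + 144180 + 89880 = 1239865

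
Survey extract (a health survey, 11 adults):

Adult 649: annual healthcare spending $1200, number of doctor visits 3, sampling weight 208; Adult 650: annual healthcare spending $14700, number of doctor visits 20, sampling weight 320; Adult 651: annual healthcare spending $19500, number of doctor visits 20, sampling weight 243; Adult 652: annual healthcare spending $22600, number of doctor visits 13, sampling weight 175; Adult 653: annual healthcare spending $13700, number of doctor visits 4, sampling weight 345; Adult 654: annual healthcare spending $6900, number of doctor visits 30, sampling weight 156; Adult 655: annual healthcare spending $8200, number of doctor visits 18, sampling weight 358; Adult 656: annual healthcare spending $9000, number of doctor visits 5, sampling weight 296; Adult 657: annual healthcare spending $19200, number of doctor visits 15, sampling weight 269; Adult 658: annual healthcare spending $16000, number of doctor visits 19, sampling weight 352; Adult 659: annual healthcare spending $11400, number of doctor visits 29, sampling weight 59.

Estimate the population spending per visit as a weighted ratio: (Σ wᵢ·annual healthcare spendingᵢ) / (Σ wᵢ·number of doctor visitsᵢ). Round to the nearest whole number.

Σ wᵢ·y = 1200×208 + 14700×320 + 19500×243 + 22600×175 + 13700×345 + 6900×156 + 8200×358 + 9000×296 + 19200×269 + 16000×352 + 11400×59
  = 36519000
Σ wᵢ·x = 3×208 + 20×320 + 20×243 + 13×175 + 4×345 + 30×156 + 18×358 + 5×296 + 15×269 + 19×352 + 29×59
  = 624 + 6400 + 4860 + 2275 + 1380 + 4680 + 6444 + 1480 + 4035 + 6688 + 1711 = 40577
Ratio = 36519000 / 40577 = 899.99261

900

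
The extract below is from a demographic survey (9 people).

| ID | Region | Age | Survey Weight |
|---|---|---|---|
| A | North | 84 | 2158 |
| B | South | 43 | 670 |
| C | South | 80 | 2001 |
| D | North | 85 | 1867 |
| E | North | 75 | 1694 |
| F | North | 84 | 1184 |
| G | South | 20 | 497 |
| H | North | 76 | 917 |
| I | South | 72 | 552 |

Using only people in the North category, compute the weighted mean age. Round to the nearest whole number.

81

North rows: A, D, E, F, H
Weighted sum = 84×2158 + 85×1867 + 75×1694 + 84×1184 + 76×917
  = 636165
Sum of weights = 7820
Weighted mean = 636165 / 7820 = 81.351023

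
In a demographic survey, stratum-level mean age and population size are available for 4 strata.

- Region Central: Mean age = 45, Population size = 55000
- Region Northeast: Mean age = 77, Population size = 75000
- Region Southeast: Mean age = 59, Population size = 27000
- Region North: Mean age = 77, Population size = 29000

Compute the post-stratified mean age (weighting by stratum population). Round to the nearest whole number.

Σ Nₕ·x̄ₕ = 45×55000 + 77×75000 + 59×27000 + 77×29000
  = 2475000 + 5775000 + 1593000 + 2233000 = 12076000
Σ Nₕ = 55000 + 75000 + 27000 + 29000 = 186000
Overall mean = 12076000 / 186000 = 64.924731

65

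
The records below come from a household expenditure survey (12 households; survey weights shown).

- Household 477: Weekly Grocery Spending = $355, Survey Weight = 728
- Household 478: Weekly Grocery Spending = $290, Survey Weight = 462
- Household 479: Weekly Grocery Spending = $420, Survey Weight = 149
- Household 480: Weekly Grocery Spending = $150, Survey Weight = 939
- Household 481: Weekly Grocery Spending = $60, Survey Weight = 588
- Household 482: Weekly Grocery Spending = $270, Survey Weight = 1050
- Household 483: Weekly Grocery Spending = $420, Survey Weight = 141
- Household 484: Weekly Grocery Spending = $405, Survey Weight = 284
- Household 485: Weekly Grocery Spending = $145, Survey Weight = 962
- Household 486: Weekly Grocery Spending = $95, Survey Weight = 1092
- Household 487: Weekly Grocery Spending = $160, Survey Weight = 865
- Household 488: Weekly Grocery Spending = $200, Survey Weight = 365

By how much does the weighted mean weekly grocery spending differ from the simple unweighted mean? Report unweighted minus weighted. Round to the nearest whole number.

Unweighted sum = 355 + 290 + 420 + 150 + 60 + 270 + 420 + 405 + 145 + 95 + 160 + 200 = 2970
Unweighted mean = 2970 / 12 = 247.5
Weighted sum = 355×728 + 290×462 + 420×149 + 150×939 + 60×588 + 270×1050 + 420×141 + 405×284 + 145×962 + 95×1092 + 160×865 + 200×365
  = 258440 + 133980 + 62580 + 140850 + 35280 + 283500 + 59220 + 115020 + 139490 + 103740 + 138400 + 73000 = 1543500
Sum of weights = 7625
Weighted mean = 1543500 / 7625 = 202.42623
Difference (unweighted minus weighted) = 45.07377

45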